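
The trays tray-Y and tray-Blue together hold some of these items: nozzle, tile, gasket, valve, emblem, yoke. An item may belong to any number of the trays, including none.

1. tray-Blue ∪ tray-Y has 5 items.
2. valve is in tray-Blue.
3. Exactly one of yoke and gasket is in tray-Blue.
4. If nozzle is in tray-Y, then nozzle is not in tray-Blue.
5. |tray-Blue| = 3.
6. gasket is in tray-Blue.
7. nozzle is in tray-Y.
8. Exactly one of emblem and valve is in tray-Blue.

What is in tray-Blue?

From (2): valve ∈ tray-Blue.
From (6): gasket ∈ tray-Blue.
From (7): nozzle ∈ tray-Y.
(3) (exactly one): yoke ∉ tray-Blue.
(4): nozzle ∉ tray-Blue.
(8) (exactly one): emblem ∉ tray-Blue.
(5): only 3 candidates remain for tray-Blue, so all are in.

tray-Blue = {gasket, tile, valve}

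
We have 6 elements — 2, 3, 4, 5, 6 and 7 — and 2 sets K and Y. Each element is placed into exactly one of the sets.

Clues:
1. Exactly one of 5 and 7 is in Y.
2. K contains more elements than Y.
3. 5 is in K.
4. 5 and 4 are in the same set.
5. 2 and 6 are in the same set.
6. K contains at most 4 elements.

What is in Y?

Y = {3, 7}

From (3): 5 ∈ K.
(1) (exactly one): 7 ∈ Y.
(4): 4 matches 5: 4 ∈ K.
Suppose 2 ∈ Y: no assignment then satisfies all the clues, so 2 ∉ Y.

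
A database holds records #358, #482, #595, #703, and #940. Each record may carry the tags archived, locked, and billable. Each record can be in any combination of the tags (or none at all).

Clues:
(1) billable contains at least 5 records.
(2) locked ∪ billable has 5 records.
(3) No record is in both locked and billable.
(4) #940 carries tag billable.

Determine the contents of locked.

locked = {}

From (4): #940 ∈ billable.
(1): only 5 candidates remain for billable, so all are in.
(3) (disjoint): #358 ∉ locked.
(3) (disjoint): #482 ∉ locked.
(3) (disjoint): #595 ∉ locked.
(3) (disjoint): #703 ∉ locked.
(3) (disjoint): #940 ∉ locked.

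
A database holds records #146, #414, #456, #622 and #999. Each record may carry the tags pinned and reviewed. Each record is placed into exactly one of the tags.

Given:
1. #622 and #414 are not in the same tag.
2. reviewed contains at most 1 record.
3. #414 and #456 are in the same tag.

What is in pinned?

pinned = {#146, #414, #456, #999}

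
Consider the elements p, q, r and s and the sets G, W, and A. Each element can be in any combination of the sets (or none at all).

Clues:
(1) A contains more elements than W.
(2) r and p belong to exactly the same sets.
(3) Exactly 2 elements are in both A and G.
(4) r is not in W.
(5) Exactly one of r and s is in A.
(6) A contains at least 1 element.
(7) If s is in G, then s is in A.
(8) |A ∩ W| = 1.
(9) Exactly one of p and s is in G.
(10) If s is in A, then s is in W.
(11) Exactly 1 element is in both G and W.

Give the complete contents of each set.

G = {q, s}; W = {s}; A = {q, s}

From (4): r ∉ W.
(2): p matches r: p ∉ W.
Suppose p ∈ G: no assignment then satisfies all the clues, so p ∉ G.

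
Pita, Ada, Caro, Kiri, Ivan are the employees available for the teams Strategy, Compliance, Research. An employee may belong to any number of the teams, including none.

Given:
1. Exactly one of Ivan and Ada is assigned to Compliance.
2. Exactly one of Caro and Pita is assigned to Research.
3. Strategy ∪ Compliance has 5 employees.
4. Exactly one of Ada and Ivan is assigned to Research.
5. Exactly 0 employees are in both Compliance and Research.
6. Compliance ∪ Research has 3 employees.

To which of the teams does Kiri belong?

Kiri: Strategy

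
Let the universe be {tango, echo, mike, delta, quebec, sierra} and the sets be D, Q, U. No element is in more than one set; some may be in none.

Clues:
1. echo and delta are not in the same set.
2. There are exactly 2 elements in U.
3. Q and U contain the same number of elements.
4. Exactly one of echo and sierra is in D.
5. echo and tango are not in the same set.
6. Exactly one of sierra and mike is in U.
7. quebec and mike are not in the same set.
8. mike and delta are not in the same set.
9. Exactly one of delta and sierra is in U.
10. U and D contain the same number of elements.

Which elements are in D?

D = {echo, mike}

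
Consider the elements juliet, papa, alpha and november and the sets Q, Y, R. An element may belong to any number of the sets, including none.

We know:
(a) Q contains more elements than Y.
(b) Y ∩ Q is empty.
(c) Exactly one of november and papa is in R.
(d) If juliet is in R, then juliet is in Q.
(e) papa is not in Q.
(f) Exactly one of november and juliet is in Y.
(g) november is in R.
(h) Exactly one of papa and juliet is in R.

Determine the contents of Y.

Y = {november}

From (e): papa ∉ Q.
From (g): november ∈ R.
(c) (exactly one): papa ∉ R.
(h) (exactly one): juliet ∈ R.
(d): juliet ∈ Q.
(b) (disjoint): juliet ∉ Y.
(f) (exactly one): november ∈ Y.
(b) (disjoint): november ∉ Q.
Suppose papa ∈ Y: no assignment then satisfies all the clues, so papa ∉ Y.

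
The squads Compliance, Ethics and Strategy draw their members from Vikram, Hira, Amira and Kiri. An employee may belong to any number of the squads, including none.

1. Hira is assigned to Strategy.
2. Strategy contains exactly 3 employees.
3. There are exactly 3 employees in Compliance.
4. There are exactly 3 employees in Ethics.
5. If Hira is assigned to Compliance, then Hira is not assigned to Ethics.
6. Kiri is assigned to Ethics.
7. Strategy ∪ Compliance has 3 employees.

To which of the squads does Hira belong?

Hira: Compliance, Strategy

From (1): Hira ∈ Strategy.
From (6): Kiri ∈ Ethics.
Suppose Hira ∉ Compliance: no assignment then satisfies all the clues, so Hira ∈ Compliance.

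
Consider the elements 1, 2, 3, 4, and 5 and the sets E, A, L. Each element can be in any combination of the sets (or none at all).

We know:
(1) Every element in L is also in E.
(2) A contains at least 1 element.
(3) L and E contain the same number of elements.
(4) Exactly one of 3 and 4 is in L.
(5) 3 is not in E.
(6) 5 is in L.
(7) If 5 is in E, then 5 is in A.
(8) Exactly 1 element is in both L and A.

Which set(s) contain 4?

4: E, L

From (5): 3 ∉ E.
From (6): 5 ∈ L.
(1) contrapositive: 3 ∉ L.
(1) with 5 ∈ L: 5 ∈ E.
(4) (exactly one): 4 ∈ L.
(7): 5 ∈ A.
(1) with 4 ∈ L: 4 ∈ E.
Suppose 4 ∈ A: no assignment then satisfies all the clues, so 4 ∉ A.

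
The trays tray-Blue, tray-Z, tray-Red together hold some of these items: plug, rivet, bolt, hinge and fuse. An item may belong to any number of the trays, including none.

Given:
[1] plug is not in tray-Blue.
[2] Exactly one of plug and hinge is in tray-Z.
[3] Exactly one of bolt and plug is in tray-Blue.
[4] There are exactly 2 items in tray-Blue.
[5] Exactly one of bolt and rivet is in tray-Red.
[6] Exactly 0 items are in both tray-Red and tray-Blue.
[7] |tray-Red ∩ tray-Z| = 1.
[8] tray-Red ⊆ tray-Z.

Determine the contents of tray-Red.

tray-Red = {rivet}

From (1): plug ∉ tray-Blue.
(3) (exactly one): bolt ∈ tray-Blue.
Suppose plug ∈ tray-Red: no assignment then satisfies all the clues, so plug ∉ tray-Red.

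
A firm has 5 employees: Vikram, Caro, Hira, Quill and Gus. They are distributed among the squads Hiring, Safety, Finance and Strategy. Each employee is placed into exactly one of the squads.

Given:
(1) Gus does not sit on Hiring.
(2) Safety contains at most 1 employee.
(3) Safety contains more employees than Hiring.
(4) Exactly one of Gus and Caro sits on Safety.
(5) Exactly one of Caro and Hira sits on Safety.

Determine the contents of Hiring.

Hiring = {}

From (1): Gus ∉ Hiring.
Suppose Vikram ∈ Hiring: no assignment then satisfies all the clues, so Vikram ∉ Hiring.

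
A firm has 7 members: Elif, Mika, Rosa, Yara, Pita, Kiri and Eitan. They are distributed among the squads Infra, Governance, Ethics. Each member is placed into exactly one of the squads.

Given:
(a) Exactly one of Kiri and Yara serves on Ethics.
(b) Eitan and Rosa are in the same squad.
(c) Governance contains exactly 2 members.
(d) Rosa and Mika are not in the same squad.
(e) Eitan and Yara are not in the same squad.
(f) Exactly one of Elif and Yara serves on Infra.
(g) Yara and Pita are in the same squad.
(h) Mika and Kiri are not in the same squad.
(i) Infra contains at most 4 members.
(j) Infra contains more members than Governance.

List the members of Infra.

Infra = {Mika, Pita, Yara}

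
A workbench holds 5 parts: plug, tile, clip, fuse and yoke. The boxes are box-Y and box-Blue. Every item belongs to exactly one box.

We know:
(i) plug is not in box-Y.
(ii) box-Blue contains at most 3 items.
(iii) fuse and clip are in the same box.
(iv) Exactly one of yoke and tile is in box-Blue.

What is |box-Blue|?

2

From (i): plug ∉ box-Y.
Only one box left: plug ∈ box-Blue.
Suppose clip ∉ box-Y: no assignment then satisfies all the clues, so clip ∈ box-Y.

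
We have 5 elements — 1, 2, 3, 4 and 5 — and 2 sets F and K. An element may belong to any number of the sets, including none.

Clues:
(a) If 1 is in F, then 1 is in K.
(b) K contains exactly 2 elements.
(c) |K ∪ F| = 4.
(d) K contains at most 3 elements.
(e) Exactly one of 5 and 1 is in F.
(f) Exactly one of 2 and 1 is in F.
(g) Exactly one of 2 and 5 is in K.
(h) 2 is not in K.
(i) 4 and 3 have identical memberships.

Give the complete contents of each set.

F = {1, 3, 4}; K = {1, 5}

From (h): 2 ∉ K.
(g) (exactly one): 5 ∈ K.
Suppose 1 ∉ F: no assignment then satisfies all the clues, so 1 ∈ F.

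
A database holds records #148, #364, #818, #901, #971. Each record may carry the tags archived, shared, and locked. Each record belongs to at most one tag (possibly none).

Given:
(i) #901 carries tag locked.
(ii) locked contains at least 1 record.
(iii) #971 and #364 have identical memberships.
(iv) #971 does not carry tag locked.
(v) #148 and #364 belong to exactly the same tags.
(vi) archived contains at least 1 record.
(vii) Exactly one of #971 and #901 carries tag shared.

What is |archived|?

From (i): #901 ∈ locked.
From (iv): #971 ∉ locked.
(iii): #364 matches #971: #364 ∉ locked.
(v): #148 matches #364: #148 ∉ locked.
(vii) (exactly one): #971 ∈ shared.
(iii): #364 matches #971: #364 ∉ archived.
(iii): #364 matches #971: #364 ∈ shared.
(v): #148 matches #364: #148 ∉ archived.
(v): #148 matches #364: #148 ∈ shared.
(vi): only 1 candidates remain for archived, so all are in.

1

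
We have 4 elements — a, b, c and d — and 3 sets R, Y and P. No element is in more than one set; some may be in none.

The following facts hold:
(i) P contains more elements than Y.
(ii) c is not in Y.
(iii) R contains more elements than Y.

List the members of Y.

Y = {}

From (ii): c ∉ Y.
Suppose a ∈ Y: no assignment then satisfies all the clues, so a ∉ Y.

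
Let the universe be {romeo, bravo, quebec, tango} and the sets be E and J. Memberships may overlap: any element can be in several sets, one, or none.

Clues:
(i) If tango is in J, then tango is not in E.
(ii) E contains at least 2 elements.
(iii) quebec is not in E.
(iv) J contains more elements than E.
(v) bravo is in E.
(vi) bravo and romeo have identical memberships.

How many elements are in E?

2

From (iii): quebec ∉ E.
From (v): bravo ∈ E.
(vi): romeo matches bravo: romeo ∈ E.
Suppose romeo ∉ J: no assignment then satisfies all the clues, so romeo ∈ J.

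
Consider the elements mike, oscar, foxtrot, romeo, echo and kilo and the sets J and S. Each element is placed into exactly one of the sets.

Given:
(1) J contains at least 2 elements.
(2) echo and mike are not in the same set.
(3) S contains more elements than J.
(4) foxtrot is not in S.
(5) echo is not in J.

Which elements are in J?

J = {foxtrot, mike}

From (4): foxtrot ∉ S.
From (5): echo ∉ J.
Only one set left: foxtrot ∈ J.
Only one set left: echo ∈ S.
(2): mike ∉ S.
Only one set left: mike ∈ J.
Suppose oscar ∈ J: no assignment then satisfies all the clues, so oscar ∉ J.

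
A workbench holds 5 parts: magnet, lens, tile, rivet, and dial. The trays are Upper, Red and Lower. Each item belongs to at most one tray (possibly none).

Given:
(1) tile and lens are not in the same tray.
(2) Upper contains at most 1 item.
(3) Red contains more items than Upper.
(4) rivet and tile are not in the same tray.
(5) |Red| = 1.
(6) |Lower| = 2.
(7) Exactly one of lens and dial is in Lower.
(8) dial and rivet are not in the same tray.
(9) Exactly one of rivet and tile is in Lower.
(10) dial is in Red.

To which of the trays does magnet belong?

From (10): dial ∈ Red.
(5): Red already has 1, so the rest are out.
(7) (exactly one): lens ∈ Lower.
(1): tile ∉ Lower.
(9) (exactly one): rivet ∈ Lower.
(6): Lower already has 2, so the rest are out.
Suppose magnet ∈ Upper: no assignment then satisfies all the clues, so magnet ∉ Upper.

magnet: none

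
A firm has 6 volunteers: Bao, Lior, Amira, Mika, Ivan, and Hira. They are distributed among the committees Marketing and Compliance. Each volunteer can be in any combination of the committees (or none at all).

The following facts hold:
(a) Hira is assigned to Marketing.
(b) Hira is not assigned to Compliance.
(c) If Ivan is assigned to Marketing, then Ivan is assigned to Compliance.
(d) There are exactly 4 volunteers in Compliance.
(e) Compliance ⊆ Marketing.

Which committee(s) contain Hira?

From (a): Hira ∈ Marketing.
From (b): Hira ∉ Compliance.

Hira: Marketing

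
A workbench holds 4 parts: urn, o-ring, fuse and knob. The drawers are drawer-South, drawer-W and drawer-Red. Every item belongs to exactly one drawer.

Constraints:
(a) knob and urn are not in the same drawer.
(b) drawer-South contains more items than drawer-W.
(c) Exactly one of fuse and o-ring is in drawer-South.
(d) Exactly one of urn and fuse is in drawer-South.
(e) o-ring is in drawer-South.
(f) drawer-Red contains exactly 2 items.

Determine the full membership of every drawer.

From (e): o-ring ∈ drawer-South.
(c) (exactly one): fuse ∉ drawer-South.
(d) (exactly one): urn ∈ drawer-South.
(f): only 2 candidates remain for drawer-Red, so all are in.

drawer-South = {o-ring, urn}; drawer-W = {}; drawer-Red = {fuse, knob}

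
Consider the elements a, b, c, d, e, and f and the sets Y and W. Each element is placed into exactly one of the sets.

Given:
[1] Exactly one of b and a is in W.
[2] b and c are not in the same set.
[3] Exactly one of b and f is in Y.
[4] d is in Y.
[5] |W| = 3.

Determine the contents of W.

W = {a, c, f}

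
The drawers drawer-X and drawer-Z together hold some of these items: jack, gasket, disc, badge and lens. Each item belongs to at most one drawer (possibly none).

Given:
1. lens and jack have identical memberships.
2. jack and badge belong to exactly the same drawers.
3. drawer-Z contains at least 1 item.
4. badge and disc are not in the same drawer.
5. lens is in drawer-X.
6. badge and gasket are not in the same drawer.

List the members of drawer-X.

From (5): lens ∈ drawer-X.
(1): jack matches lens: jack ∈ drawer-X.
(2): badge matches jack: badge ∈ drawer-X.
(4): disc ∉ drawer-X.
(6): gasket ∉ drawer-X.

drawer-X = {badge, jack, lens}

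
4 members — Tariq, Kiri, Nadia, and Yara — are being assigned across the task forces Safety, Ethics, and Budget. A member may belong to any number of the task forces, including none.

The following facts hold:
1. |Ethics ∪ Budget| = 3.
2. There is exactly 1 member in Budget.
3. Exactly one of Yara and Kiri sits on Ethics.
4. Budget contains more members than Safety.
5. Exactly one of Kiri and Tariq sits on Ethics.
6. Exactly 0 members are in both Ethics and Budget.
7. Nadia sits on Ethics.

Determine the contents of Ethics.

Ethics = {Kiri, Nadia}

From (7): Nadia ∈ Ethics.
Suppose Tariq ∈ Ethics: no assignment then satisfies all the clues, so Tariq ∉ Ethics.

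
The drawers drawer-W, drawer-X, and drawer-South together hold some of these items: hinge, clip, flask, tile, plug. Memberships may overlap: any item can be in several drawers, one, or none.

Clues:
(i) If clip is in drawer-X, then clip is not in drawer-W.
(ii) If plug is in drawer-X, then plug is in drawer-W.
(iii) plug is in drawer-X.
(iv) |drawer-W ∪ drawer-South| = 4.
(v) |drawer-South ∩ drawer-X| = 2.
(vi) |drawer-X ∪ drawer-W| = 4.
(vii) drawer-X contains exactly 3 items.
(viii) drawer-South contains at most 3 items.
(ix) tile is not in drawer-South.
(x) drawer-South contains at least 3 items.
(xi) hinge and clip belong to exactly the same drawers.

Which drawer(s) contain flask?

flask: drawer-South, drawer-W

From (iii): plug ∈ drawer-X.
From (ix): tile ∉ drawer-South.
(ii): plug ∈ drawer-W.
Suppose flask ∉ drawer-W: no assignment then satisfies all the clues, so flask ∈ drawer-W.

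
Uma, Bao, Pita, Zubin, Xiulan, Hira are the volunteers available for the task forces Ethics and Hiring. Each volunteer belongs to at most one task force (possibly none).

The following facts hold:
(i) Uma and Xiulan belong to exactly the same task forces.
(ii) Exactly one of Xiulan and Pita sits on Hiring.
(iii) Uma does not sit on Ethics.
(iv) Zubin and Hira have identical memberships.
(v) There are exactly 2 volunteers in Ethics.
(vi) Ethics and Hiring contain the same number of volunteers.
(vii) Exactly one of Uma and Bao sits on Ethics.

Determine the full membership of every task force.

Ethics = {Bao, Pita}; Hiring = {Uma, Xiulan}

From (iii): Uma ∉ Ethics.
(i): Xiulan matches Uma: Xiulan ∉ Ethics.
(vii) (exactly one): Bao ∈ Ethics.
Suppose Uma ∉ Hiring: no assignment then satisfies all the clues, so Uma ∈ Hiring.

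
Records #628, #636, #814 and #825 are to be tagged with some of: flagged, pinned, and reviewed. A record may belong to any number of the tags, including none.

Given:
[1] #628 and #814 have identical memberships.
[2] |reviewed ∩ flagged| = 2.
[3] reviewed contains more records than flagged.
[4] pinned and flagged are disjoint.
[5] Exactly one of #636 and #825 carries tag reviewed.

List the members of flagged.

flagged = {#628, #814}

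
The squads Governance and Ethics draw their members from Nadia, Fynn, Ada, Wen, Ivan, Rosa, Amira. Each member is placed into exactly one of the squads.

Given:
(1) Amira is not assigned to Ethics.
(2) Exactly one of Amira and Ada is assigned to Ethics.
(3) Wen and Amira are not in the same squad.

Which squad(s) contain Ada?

From (1): Amira ∉ Ethics.
(2) (exactly one): Ada ∈ Ethics.
Only one squad left: Amira ∈ Governance.
(3): Wen ∉ Governance.
Only one squad left: Wen ∈ Ethics.

Ada: Ethics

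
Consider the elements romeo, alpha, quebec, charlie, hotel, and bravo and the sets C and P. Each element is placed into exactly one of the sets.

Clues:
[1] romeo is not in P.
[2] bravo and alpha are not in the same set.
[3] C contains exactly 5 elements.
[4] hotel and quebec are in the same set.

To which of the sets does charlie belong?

charlie: C

From (1): romeo ∉ P.
Only one set left: romeo ∈ C.
Suppose charlie ∉ C: no assignment then satisfies all the clues, so charlie ∈ C.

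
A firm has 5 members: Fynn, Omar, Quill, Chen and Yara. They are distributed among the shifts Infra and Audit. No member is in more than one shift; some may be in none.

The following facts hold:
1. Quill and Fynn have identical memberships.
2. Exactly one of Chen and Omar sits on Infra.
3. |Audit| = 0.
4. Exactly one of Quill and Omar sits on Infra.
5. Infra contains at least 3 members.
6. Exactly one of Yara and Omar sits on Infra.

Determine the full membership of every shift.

Infra = {Chen, Fynn, Quill, Yara}; Audit = {}

(3): Audit already has 0, so the rest are out.
Suppose Fynn ∉ Infra: no assignment then satisfies all the clues, so Fynn ∈ Infra.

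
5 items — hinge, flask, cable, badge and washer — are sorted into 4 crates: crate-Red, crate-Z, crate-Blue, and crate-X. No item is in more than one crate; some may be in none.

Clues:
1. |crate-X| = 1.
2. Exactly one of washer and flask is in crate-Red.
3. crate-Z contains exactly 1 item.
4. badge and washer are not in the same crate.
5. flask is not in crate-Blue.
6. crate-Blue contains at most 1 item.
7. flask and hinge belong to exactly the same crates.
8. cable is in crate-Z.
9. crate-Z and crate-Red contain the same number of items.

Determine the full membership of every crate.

crate-Red = {washer}; crate-Z = {cable}; crate-Blue = {}; crate-X = {badge}

From (5): flask ∉ crate-Blue.
From (8): cable ∈ crate-Z.
(3): crate-Z already has 1, so the rest are out.
(7): hinge matches flask: hinge ∉ crate-Blue.
Suppose hinge ∈ crate-Red: no assignment then satisfies all the clues, so hinge ∉ crate-Red.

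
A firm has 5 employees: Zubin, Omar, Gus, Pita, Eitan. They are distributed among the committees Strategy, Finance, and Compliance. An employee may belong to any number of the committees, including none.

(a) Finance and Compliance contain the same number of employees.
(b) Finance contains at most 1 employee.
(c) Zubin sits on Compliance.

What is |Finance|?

From (c): Zubin ∈ Compliance.
Suppose Omar ∈ Compliance: no assignment then satisfies all the clues, so Omar ∉ Compliance.

1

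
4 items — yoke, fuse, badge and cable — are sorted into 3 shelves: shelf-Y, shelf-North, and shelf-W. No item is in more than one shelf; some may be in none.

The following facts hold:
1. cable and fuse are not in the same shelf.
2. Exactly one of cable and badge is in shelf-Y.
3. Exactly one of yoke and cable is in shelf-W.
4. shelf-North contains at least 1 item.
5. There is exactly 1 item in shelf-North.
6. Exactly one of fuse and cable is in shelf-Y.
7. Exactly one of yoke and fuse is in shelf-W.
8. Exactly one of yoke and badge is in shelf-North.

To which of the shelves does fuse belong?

fuse: none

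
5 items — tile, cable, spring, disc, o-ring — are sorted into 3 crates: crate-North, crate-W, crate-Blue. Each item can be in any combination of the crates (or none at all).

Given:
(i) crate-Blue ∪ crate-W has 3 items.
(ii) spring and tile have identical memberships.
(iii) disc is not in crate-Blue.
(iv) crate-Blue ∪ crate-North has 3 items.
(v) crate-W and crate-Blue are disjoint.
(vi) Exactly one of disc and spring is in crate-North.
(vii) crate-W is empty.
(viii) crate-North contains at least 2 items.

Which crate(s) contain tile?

From (iii): disc ∉ crate-Blue.
(vii): crate-W already has 0, so the rest are out.
Suppose tile ∉ crate-North: no assignment then satisfies all the clues, so tile ∈ crate-North.

tile: crate-Blue, crate-North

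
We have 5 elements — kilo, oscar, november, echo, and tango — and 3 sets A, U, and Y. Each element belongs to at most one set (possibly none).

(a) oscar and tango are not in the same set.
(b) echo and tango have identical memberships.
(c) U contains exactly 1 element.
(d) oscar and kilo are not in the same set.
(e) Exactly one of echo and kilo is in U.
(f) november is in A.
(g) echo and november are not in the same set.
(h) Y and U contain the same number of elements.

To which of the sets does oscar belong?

oscar: Y

From (f): november ∈ A.
(g): echo ∉ A.
(b): tango matches echo: tango ∉ A.
Suppose oscar ∈ A: no assignment then satisfies all the clues, so oscar ∉ A.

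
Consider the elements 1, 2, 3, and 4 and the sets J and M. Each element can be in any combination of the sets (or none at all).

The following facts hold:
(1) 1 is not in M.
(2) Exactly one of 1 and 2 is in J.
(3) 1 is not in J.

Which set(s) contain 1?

From (1): 1 ∉ M.
From (3): 1 ∉ J.
(2) (exactly one): 2 ∈ J.

1: none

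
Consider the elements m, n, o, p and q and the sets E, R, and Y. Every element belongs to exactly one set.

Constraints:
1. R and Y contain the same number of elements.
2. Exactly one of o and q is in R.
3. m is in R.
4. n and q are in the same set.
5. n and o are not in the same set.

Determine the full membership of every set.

From (3): m ∈ R.
Suppose n ∈ E: no assignment then satisfies all the clues, so n ∉ E.

E = {p}; R = {m, o}; Y = {n, q}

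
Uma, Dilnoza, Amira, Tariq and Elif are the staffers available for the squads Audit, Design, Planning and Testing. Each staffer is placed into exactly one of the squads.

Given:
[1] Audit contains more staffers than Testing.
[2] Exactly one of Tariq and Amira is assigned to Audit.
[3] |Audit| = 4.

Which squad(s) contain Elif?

Elif: Audit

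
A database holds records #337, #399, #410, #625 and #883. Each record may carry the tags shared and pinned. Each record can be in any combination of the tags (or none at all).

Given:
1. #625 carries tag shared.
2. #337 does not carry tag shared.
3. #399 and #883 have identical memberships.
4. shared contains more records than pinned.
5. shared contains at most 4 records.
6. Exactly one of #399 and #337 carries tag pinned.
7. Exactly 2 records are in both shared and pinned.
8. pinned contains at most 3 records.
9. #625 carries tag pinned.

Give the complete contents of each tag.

shared = {#399, #410, #625, #883}; pinned = {#337, #410, #625}

From (1): #625 ∈ shared.
From (2): #337 ∉ shared.
From (9): #625 ∈ pinned.
Suppose #337 ∉ pinned: no assignment then satisfies all the clues, so #337 ∈ pinned.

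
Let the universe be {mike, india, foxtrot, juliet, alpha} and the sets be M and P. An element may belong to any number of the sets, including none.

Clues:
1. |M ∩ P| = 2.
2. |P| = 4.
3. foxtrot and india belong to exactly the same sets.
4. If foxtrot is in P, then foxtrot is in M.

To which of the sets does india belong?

india: M, P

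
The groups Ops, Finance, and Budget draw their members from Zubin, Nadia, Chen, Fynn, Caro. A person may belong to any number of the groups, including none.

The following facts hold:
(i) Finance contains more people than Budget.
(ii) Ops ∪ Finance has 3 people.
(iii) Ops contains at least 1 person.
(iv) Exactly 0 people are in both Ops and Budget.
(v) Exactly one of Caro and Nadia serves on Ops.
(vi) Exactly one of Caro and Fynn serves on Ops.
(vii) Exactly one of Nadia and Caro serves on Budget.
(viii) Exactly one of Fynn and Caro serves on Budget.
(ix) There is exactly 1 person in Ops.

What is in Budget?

Budget = {Fynn, Nadia}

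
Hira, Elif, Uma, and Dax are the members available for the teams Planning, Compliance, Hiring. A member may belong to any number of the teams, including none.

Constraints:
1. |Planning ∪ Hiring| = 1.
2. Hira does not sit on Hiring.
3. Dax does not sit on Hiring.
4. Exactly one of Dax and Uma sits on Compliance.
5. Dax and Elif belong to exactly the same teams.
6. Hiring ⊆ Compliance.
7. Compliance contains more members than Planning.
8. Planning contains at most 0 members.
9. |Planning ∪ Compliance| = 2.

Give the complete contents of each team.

Planning = {}; Compliance = {Hira, Uma}; Hiring = {Uma}

From (2): Hira ∉ Hiring.
From (3): Dax ∉ Hiring.
(5): Elif matches Dax: Elif ∉ Hiring.
(8): Planning already has 0, so the rest are out.
Suppose Hira ∉ Compliance: no assignment then satisfies all the clues, so Hira ∈ Compliance.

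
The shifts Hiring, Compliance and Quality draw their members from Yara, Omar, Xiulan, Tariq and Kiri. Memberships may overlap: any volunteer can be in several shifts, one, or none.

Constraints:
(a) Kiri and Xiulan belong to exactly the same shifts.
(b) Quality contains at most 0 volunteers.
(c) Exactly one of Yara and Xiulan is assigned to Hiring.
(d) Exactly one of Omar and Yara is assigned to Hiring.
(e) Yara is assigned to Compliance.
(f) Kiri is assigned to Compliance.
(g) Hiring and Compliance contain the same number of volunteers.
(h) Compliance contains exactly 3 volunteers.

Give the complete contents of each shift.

From (e): Yara ∈ Compliance.
From (f): Kiri ∈ Compliance.
(a): Xiulan matches Kiri: Xiulan ∈ Compliance.
(b): Quality already has 0, so the rest are out.
(h): Compliance already has 3, so the rest are out.
Suppose Yara ∈ Hiring: no assignment then satisfies all the clues, so Yara ∉ Hiring.

Hiring = {Kiri, Omar, Xiulan}; Compliance = {Kiri, Xiulan, Yara}; Quality = {}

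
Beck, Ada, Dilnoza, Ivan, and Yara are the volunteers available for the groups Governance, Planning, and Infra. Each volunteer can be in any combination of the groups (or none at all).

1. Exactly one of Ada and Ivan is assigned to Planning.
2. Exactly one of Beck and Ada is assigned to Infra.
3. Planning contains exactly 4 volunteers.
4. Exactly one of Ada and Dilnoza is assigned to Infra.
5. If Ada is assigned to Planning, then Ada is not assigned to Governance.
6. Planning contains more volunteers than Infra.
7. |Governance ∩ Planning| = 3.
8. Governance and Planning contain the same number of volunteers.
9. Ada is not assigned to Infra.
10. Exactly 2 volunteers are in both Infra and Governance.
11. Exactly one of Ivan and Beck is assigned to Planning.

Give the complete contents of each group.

Governance = {Beck, Dilnoza, Ivan, Yara}; Planning = {Ada, Beck, Dilnoza, Yara}; Infra = {Beck, Dilnoza}

From (9): Ada ∉ Infra.
(2) (exactly one): Beck ∈ Infra.
(4) (exactly one): Dilnoza ∈ Infra.
Suppose Beck ∉ Governance: no assignment then satisfies all the clues, so Beck ∈ Governance.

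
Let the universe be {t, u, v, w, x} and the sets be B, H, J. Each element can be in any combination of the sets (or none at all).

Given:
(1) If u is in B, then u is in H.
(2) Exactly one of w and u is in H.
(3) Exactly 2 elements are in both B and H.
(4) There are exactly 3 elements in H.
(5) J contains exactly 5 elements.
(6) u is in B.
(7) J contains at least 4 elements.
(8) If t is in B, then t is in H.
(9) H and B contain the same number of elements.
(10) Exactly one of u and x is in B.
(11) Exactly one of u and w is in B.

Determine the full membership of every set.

B = {t, u, v}; H = {t, u, x}; J = {t, u, v, w, x}

From (6): u ∈ B.
(1): u ∈ H.
(2) (exactly one): w ∉ H.
(5): only 5 candidates remain for J, so all are in.
(10) (exactly one): x ∉ B.
(11) (exactly one): w ∉ B.
Suppose t ∉ B: no assignment then satisfies all the clues, so t ∈ B.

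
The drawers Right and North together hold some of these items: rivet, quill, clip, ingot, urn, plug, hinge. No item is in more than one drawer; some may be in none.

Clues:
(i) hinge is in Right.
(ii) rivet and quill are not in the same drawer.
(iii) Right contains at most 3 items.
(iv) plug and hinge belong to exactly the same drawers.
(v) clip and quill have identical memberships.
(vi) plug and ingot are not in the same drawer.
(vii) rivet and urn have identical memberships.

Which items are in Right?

Right = {hinge, plug}

From (i): hinge ∈ Right.
(iv): plug matches hinge: plug ∈ Right.
(vi): ingot ∉ Right.
Suppose rivet ∈ Right: no assignment then satisfies all the clues, so rivet ∉ Right.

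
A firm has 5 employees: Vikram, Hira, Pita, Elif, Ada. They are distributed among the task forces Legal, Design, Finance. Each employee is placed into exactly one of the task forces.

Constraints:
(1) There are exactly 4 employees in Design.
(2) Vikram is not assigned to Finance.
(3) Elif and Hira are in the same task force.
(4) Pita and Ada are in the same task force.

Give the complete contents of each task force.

Legal = {Vikram}; Design = {Ada, Elif, Hira, Pita}; Finance = {}

From (2): Vikram ∉ Finance.
Suppose Vikram ∉ Legal: no assignment then satisfies all the clues, so Vikram ∈ Legal.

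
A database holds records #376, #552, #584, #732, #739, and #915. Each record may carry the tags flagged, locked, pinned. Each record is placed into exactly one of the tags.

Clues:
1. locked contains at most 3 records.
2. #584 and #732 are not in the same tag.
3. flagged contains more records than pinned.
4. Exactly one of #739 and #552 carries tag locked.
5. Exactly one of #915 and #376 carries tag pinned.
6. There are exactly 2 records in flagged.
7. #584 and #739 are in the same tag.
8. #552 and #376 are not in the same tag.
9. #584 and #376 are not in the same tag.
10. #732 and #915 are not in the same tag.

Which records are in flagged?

flagged = {#552, #732}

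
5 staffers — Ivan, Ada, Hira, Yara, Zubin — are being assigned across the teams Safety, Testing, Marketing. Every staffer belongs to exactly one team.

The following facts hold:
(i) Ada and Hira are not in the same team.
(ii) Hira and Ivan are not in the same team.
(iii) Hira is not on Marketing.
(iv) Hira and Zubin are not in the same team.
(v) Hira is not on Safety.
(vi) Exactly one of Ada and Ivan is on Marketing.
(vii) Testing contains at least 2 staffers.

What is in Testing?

Testing = {Hira, Yara}

From (iii): Hira ∉ Marketing.
From (v): Hira ∉ Safety.
Only one team left: Hira ∈ Testing.
(i): Ada ∉ Testing.
(ii): Ivan ∉ Testing.
(iv): Zubin ∉ Testing.
(vii): only 2 candidates remain for Testing, so all are in.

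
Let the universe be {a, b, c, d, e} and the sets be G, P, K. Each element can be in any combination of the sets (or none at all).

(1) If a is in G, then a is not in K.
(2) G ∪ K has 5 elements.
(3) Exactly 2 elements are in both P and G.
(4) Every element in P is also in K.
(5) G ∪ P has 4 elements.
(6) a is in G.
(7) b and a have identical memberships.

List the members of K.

From (6): a ∈ G.
(1): a ∉ K.
(4) contrapositive: a ∉ P.
(7): b matches a: b ∈ G.
(7): b matches a: b ∉ P.
(7): b matches a: b ∉ K.
Suppose c ∉ K: no assignment then satisfies all the clues, so c ∈ K.

K = {c, d, e}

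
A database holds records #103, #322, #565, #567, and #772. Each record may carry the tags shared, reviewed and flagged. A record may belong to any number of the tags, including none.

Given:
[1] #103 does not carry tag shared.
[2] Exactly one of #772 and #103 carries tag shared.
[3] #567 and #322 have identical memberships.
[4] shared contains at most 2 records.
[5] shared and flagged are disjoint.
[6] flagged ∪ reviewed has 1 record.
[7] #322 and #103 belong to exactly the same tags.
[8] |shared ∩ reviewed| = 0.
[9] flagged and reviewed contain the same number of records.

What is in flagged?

flagged = {#565}

From (1): #103 ∉ shared.
(2) (exactly one): #772 ∈ shared.
(5) (disjoint): #772 ∉ flagged.
(7): #322 matches #103: #322 ∉ shared.
(3): #567 matches #322: #567 ∉ shared.
Suppose #103 ∈ flagged: no assignment then satisfies all the clues, so #103 ∉ flagged.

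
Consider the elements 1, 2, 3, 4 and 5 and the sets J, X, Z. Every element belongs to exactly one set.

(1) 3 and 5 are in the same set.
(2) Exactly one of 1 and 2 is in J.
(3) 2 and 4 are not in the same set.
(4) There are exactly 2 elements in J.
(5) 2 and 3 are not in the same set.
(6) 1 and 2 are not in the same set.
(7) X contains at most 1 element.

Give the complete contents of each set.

J = {1, 4}; X = {2}; Z = {3, 5}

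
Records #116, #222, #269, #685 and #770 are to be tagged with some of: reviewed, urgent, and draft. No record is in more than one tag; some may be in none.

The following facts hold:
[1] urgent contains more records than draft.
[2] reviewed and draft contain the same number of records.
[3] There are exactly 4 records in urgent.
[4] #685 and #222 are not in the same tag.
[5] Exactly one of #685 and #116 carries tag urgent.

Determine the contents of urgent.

urgent = {#116, #222, #269, #770}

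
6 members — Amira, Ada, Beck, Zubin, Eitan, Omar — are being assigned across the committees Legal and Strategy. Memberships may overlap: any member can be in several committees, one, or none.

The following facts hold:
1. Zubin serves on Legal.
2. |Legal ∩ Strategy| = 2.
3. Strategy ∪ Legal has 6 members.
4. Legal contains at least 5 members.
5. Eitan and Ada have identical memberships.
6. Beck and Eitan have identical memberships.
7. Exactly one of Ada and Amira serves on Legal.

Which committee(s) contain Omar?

Omar: Legal, Strategy

From (1): Zubin ∈ Legal.
Suppose Omar ∉ Legal: no assignment then satisfies all the clues, so Omar ∈ Legal.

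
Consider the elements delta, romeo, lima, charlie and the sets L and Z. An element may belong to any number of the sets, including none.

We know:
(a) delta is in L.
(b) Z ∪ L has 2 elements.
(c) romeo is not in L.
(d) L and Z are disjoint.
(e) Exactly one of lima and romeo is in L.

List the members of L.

L = {delta, lima}

From (a): delta ∈ L.
From (c): romeo ∉ L.
(d) (disjoint): delta ∉ Z.
(e) (exactly one): lima ∈ L.
(d) (disjoint): lima ∉ Z.
Suppose charlie ∈ L: no assignment then satisfies all the clues, so charlie ∉ L.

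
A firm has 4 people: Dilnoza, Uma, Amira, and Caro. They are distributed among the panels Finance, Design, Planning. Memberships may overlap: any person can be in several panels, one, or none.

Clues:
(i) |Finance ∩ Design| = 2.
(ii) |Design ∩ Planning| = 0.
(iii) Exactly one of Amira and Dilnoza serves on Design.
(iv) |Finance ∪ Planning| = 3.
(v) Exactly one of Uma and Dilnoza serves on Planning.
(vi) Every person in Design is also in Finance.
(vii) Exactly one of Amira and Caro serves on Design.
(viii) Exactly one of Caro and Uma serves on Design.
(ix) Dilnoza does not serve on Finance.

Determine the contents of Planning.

Planning = {Dilnoza}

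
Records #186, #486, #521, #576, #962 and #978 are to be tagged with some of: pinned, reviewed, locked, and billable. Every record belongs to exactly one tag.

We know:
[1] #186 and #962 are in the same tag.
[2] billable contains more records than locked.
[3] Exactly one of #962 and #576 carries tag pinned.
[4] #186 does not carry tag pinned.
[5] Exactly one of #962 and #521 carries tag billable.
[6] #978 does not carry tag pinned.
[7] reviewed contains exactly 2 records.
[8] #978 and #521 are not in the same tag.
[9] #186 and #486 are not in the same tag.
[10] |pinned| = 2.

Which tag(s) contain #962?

#962: billable

From (4): #186 ∉ pinned.
From (6): #978 ∉ pinned.
(1): #962 matches #186: #962 ∉ pinned.
(3) (exactly one): #576 ∈ pinned.
Suppose #962 ∈ reviewed: no assignment then satisfies all the clues, so #962 ∉ reviewed.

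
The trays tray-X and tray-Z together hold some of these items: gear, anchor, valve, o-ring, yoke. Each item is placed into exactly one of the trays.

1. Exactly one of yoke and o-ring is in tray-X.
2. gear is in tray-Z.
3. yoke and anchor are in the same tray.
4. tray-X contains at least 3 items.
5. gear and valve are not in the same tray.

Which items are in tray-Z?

tray-Z = {gear, o-ring}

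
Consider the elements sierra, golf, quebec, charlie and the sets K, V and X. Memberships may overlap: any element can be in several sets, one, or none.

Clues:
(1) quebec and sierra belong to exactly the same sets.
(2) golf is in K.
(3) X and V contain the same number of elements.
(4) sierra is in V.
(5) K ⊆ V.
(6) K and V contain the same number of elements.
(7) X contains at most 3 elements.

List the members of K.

K = {golf, quebec, sierra}

From (2): golf ∈ K.
From (4): sierra ∈ V.
(1): quebec matches sierra: quebec ∈ V.
(5) with golf ∈ K: golf ∈ V.
Suppose sierra ∉ K: no assignment then satisfies all the clues, so sierra ∈ K.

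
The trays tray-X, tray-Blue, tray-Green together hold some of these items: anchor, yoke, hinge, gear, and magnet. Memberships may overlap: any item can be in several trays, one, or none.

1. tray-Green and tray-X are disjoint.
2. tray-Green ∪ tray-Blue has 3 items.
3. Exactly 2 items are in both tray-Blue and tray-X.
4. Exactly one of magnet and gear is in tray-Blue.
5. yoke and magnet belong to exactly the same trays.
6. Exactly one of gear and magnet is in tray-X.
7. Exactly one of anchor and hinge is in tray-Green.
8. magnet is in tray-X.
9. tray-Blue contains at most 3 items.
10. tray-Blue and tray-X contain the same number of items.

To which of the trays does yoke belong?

yoke: tray-Blue, tray-X

From (8): magnet ∈ tray-X.
(1) (disjoint): magnet ∉ tray-Green.
(5): yoke matches magnet: yoke ∈ tray-X.
(5): yoke matches magnet: yoke ∉ tray-Green.
(6) (exactly one): gear ∉ tray-X.
Suppose yoke ∉ tray-Blue: no assignment then satisfies all the clues, so yoke ∈ tray-Blue.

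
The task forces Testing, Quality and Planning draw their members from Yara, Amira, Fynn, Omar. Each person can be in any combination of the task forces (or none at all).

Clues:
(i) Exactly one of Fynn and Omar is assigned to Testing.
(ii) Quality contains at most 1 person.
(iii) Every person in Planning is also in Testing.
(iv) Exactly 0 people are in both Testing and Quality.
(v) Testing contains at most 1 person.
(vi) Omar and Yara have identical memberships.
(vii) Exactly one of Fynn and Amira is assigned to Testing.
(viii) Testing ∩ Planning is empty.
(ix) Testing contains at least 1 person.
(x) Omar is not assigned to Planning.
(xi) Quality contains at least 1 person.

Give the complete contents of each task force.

Testing = {Fynn}; Quality = {Amira}; Planning = {}

From (x): Omar ∉ Planning.
(vi): Yara matches Omar: Yara ∉ Planning.
Suppose Yara ∈ Testing: no assignment then satisfies all the clues, so Yara ∉ Testing.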